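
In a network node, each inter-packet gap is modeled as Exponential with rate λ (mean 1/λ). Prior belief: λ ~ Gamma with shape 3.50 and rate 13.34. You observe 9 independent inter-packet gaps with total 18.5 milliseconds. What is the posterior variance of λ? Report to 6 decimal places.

With a Gamma(shape α, rate β) prior on the exponential rate λ, the posterior after n observations with total T = Σxᵢ is Gamma(α+n, β+T).
Posterior: Gamma(3.50+9, 13.34+18.5) = Gamma(12.50, 31.84).
Var = α/β² = 0.012330.

0.012330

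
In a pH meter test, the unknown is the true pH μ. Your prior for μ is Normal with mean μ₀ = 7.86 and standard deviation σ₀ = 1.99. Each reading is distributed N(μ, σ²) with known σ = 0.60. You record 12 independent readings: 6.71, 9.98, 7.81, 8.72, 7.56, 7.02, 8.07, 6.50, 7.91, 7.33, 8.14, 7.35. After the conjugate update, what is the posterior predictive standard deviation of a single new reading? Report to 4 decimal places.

For Normal data with known variance σ², a Normal(μ₀, σ₀²) prior on μ is conjugate. Posterior precision = 1/σ₀² + n/σ²; posterior mean is the precision-weighted average of μ₀ and x̄.
σ₀² = 1.99² = 3.9601, σ² = 0.60² = 0.36; σ² + n·σ₀² = 0.36 + 12·3.9601 = 47.8812.
Posterior precision = 1/σ₀² + n/σ² = 1/3.9601 + 12/0.36 = (σ² + n·σ₀²)/(σ₀²σ²) = 47.8812/(3.9601·0.36); posterior variance σₙ² = σ₀²σ²/(σ² + n·σ₀²) = 3.9601·0.36/47.8812 = 0.029774.
Predictive variance for one new observation = σₙ² + σ² = 3.9601·0.36/47.8812 + 0.36 = σ²·(σ₀² + 47.8812)/47.8812 = 0.36·51.8413/47.8812 = 0.389774; SD = √(0.36·51.8413/47.8812) = 0.6243.

0.6243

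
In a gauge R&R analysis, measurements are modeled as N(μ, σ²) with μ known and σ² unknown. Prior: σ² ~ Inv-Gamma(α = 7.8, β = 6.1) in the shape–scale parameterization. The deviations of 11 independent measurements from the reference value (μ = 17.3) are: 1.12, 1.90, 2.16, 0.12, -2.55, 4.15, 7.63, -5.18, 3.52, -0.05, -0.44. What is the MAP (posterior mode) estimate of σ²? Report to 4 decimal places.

With known mean μ and an Inverse-Gamma(α, β) prior on σ², the Normal likelihood is conjugate: posterior is Inv-Gamma(α + n/2, β + Σ(xᵢ−μ)²/2).
Σ(xᵢ−μ)² = (1.12)² + (1.90)² + (2.16)² + (0.12)² + (-2.55)² + (4.15)² + (7.63)² + (-5.18)² + (3.52)² + (-0.05)² + (-0.44)² = 130.9052.
Posterior: Inv-Gamma(7.8 + 11/2, 6.1 + 130.9052/2) = Inv-Gamma(13.30, 71.55260).
Mode = β/(α+1) = 71.55260/14.30 = 5.0037.

5.0037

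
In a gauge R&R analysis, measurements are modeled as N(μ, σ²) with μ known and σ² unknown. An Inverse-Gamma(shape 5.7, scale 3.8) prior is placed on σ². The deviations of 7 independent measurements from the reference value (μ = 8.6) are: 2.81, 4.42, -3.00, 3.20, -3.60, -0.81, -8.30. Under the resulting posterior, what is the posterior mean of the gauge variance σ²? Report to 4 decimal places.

8.3402

With known mean μ and an Inverse-Gamma(α, β) prior on σ², the Normal likelihood is conjugate: posterior is Inv-Gamma(α + n/2, β + Σ(xᵢ−μ)²/2).
Σ(xᵢ−μ)² = (2.81)² + (4.42)² + (-3.00)² + (3.20)² + (-3.60)² + (-0.81)² + (-8.30)² = 129.1786.
Posterior: Inv-Gamma(5.7 + 7/2, 3.8 + 129.1786/2) = Inv-Gamma(9.20, 68.38930).
E[σ²|data] = β/(α−1) = 68.38930/8.20 = 8.3402.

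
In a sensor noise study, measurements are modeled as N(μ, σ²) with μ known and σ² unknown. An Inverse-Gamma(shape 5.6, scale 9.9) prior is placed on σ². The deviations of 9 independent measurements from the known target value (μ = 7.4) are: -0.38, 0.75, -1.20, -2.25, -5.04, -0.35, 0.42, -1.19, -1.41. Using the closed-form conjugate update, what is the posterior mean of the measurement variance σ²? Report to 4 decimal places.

With known mean μ and an Inverse-Gamma(α, β) prior on σ², the Normal likelihood is conjugate: posterior is Inv-Gamma(α + n/2, β + Σ(xᵢ−μ)²/2).
Σ(xᵢ−μ)² = (-0.38)² + (0.75)² + (-1.20)² + (-2.25)² + (-5.04)² + (-0.35)² + (0.42)² + (-1.19)² + (-1.41)² = 36.3141.
Posterior: Inv-Gamma(5.6 + 9/2, 9.9 + 36.3141/2) = Inv-Gamma(10.10, 28.05705).
E[σ²|data] = β/(α−1) = 28.05705/9.10 = 3.0832.

3.0832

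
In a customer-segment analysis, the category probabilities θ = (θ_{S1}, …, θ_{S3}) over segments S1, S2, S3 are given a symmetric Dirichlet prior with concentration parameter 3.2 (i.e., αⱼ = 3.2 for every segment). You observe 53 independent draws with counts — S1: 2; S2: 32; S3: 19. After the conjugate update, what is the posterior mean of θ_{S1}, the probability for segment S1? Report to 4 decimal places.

0.0831

The Dirichlet prior is conjugate to the Multinomial likelihood: each posterior αⱼ = prior αⱼ + observed count nⱼ.
Posterior concentration: (5.2, 35.2, 22.2), total = 62.6.
E[θ_{S1}|data] = α_{S1}/Σα = 5.2/62.6 = 0.0831.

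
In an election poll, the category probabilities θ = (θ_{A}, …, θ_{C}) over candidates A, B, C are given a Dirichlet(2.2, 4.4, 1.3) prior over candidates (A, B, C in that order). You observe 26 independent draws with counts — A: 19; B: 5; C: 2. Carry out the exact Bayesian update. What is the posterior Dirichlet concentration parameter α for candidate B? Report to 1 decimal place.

The Dirichlet prior is conjugate to the Multinomial likelihood: each posterior αⱼ = prior αⱼ + observed count nⱼ.
Posterior concentration: (21.2, 9.4, 3.3), total = 33.9.
α_{B} = 4.4 + 5 = 9.4.

9.4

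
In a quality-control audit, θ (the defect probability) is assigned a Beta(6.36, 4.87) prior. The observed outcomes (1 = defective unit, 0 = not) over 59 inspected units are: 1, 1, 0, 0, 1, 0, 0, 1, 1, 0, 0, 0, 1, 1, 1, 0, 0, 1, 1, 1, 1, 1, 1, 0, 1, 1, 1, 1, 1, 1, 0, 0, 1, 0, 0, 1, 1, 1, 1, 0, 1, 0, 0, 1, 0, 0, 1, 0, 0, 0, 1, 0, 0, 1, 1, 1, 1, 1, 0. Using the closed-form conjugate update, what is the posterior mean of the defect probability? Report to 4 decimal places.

0.5747

The Beta prior is conjugate to a Binomial/Bernoulli likelihood; the update adds successes to α and failures to β.
Posterior: Beta(α+k, β+n−k) = Beta(6.36+34, 4.87+25) = Beta(40.36, 29.87).
Posterior mean = α/(α+β) = 40.36/70.23 = 0.5747.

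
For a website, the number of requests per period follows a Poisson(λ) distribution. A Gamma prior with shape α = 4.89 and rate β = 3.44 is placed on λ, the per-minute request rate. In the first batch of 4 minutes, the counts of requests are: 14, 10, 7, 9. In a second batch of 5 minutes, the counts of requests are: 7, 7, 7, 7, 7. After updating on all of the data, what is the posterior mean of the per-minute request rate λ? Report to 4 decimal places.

With a Gamma(shape α, rate β) prior, the Poisson likelihood is conjugate: the posterior is Gamma(α + ΣXᵢ, β + n).
Batch 1: sum of counts S = 40 over n = 4 minutes.
After batch 1: Gamma(α+S, β+n) = Gamma(4.89+40, 3.44+4) = Gamma(44.89, 7.44).
Batch 2: sum of counts S = 35 over n = 5 minutes.
After batch 2: Gamma(α+S, β+n) = Gamma(44.89+35, 7.44+5) = Gamma(79.89, 12.44).
Posterior mean = α/β = 79.89/12.44 = 6.4220.

6.4220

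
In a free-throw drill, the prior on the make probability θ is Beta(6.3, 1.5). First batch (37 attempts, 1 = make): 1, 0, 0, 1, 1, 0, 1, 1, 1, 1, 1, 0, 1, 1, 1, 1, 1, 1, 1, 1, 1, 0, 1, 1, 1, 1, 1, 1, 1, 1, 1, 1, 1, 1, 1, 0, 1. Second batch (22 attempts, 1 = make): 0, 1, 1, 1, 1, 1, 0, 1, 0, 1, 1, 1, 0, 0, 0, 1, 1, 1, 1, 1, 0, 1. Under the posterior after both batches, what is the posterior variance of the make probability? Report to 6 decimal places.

The Beta prior is conjugate to a Binomial/Bernoulli likelihood; the update adds successes to α and failures to β.
After batch 1: Beta(6.3+31, 1.5+6) = Beta(37.3, 7.5).
After batch 2: Beta(37.3+15, 7.5+7) = Beta(52.3, 14.5).
Var = αβ/((α+β)²(α+β+1)) = 52.3·14.5/(66.8²·67.8) = 0.002507.

0.002507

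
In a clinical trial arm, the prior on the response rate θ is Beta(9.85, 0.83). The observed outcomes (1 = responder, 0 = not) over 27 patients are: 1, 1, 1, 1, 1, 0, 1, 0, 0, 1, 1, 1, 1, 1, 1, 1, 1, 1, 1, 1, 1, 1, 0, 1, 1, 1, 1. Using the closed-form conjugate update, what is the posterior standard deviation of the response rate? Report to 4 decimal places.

0.0538

The Beta prior is conjugate to a Binomial/Bernoulli likelihood; the update adds successes to α and failures to β.
Posterior: Beta(α+k, β+n−k) = Beta(9.85+23, 0.83+4) = Beta(32.85, 4.83).
Var = αβ/((α+β)²(α+β+1)) = 32.85·4.83/(37.68²·38.68) = 0.00288918; SD = √0.00288918 = 0.0538.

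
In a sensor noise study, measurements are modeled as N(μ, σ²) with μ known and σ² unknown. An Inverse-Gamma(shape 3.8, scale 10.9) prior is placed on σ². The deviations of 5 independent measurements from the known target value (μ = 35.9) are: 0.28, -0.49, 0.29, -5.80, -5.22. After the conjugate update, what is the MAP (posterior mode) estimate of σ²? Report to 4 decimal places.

5.6912

With known mean μ and an Inverse-Gamma(α, β) prior on σ², the Normal likelihood is conjugate: posterior is Inv-Gamma(α + n/2, β + Σ(xᵢ−μ)²/2).
Σ(xᵢ−μ)² = (0.28)² + (-0.49)² + (0.29)² + (-5.80)² + (-5.22)² = 61.2910.
Posterior: Inv-Gamma(3.8 + 5/2, 10.9 + 61.2910/2) = Inv-Gamma(6.30, 41.54550).
Mode = β/(α+1) = 41.54550/7.30 = 5.6912.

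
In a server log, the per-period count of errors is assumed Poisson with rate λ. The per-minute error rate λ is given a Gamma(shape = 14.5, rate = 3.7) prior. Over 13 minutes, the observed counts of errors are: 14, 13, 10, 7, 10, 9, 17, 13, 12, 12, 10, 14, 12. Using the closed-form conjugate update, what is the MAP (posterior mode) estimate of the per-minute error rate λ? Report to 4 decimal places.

9.9701

With a Gamma(shape α, rate β) prior, the Poisson likelihood is conjugate: the posterior is Gamma(α + ΣXᵢ, β + n).
Sum of counts S = 153 over n = 13 minutes.
Posterior: Gamma(α+S, β+n) = Gamma(14.5+153, 3.7+13) = Gamma(167.5, 16.7).
Mode of Gamma(α,β) for α≥1 is (α−1)/β = 166.5/16.7 = 9.9701.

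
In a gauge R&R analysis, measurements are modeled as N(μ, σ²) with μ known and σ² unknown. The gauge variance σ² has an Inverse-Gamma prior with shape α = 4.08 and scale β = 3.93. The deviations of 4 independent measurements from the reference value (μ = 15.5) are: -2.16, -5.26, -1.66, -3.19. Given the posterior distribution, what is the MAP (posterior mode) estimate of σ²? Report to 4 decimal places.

With known mean μ and an Inverse-Gamma(α, β) prior on σ², the Normal likelihood is conjugate: posterior is Inv-Gamma(α + n/2, β + Σ(xᵢ−μ)²/2).
Σ(xᵢ−μ)² = (-2.16)² + (-5.26)² + (-1.66)² + (-3.19)² = 45.2649.
Posterior: Inv-Gamma(4.08 + 4/2, 3.93 + 45.2649/2) = Inv-Gamma(6.08, 26.56245).
Mode = β/(α+1) = 26.56245/7.08 = 3.7518.

3.7518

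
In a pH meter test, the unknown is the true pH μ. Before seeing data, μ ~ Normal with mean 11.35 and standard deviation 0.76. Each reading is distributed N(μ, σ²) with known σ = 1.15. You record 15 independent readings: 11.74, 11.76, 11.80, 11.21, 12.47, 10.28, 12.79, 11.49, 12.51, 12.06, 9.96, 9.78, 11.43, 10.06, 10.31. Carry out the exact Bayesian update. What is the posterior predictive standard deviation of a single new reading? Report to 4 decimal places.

For Normal data with known variance σ², a Normal(μ₀, σ₀²) prior on μ is conjugate. Posterior precision = 1/σ₀² + n/σ²; posterior mean is the precision-weighted average of μ₀ and x̄.
σ₀² = 0.76² = 0.5776, σ² = 1.15² = 1.3225; σ² + n·σ₀² = 1.3225 + 15·0.5776 = 9.9865.
Posterior precision = 1/σ₀² + n/σ² = 1/0.5776 + 15/1.3225 = (σ² + n·σ₀²)/(σ₀²σ²) = 9.9865/(0.5776·1.3225); posterior variance σₙ² = σ₀²σ²/(σ² + n·σ₀²) = 0.5776·1.3225/9.9865 = 0.076491.
Predictive variance for one new observation = σₙ² + σ² = 0.5776·1.3225/9.9865 + 1.3225 = σ²·(σ₀² + 9.9865)/9.9865 = 1.3225·10.5641/9.9865 = 1.398991; SD = √(1.3225·10.5641/9.9865) = 1.1828.

1.1828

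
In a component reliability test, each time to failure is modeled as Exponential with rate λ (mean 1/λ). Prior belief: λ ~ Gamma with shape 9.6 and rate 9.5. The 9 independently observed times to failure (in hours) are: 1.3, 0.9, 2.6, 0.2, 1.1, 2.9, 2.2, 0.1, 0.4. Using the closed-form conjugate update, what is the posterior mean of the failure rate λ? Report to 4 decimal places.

0.8774

With a Gamma(shape α, rate β) prior on the exponential rate λ, the posterior after n observations with total T = Σxᵢ is Gamma(α+n, β+T).
Sum of observations T = 11.7 hours; n = 9.
Posterior: Gamma(9.6+9, 9.5+11.7) = Gamma(18.6, 21.2).
Posterior mean of λ = α/β = 18.6/21.2 = 0.8774.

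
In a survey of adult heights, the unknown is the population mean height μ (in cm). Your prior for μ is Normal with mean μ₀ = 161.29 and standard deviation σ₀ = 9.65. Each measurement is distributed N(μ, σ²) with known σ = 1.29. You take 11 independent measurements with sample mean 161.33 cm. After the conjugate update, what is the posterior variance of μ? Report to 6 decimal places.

0.151036

For Normal data with known variance σ², a Normal(μ₀, σ₀²) prior on μ is conjugate. Posterior precision = 1/σ₀² + n/σ²; posterior mean is the precision-weighted average of μ₀ and x̄.
σ₀² = 9.65² = 93.1225, σ² = 1.29² = 1.6641; σ² + n·σ₀² = 1.6641 + 11·93.1225 = 1026.0116.
Posterior precision = 1/σ₀² + n/σ² = 1/93.1225 + 11/1.6641 = (σ² + n·σ₀²)/(σ₀²σ²) = 1026.0116/(93.1225·1.6641); posterior variance σₙ² = σ₀²σ²/(σ² + n·σ₀²) = 93.1225·1.6641/1026.0116 = 0.151036.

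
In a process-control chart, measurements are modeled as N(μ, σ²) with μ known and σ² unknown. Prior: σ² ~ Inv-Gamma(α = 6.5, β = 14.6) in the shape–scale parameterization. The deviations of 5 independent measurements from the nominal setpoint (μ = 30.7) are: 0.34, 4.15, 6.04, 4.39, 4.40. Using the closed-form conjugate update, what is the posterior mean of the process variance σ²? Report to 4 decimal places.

7.6032

With known mean μ and an Inverse-Gamma(α, β) prior on σ², the Normal likelihood is conjugate: posterior is Inv-Gamma(α + n/2, β + Σ(xᵢ−μ)²/2).
Σ(xᵢ−μ)² = (0.34)² + (4.15)² + (6.04)² + (4.39)² + (4.40)² = 92.4518.
Posterior: Inv-Gamma(6.5 + 5/2, 14.6 + 92.4518/2) = Inv-Gamma(9.00, 60.82590).
E[σ²|data] = β/(α−1) = 60.82590/8.00 = 7.6032.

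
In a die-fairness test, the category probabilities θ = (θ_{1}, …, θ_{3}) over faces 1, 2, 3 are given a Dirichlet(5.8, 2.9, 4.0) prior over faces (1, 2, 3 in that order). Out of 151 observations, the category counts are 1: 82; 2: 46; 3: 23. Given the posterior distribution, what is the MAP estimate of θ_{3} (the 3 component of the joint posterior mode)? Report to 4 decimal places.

The Dirichlet prior is conjugate to the Multinomial likelihood: each posterior αⱼ = prior αⱼ + observed count nⱼ.
Posterior concentration: (87.8, 48.9, 27.0), total = 163.7.
Joint mode component: (α_{3}−1)/(Σα−K) = 26.0/160.7 = 0.1618.

0.1618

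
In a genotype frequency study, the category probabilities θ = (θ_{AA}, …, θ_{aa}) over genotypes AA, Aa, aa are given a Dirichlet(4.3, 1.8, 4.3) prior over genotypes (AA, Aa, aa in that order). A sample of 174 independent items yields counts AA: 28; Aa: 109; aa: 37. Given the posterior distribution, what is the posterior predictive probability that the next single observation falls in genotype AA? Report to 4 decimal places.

0.1752

The Dirichlet prior is conjugate to the Multinomial likelihood: each posterior αⱼ = prior αⱼ + observed count nⱼ.
Posterior concentration: (32.3, 110.8, 41.3), total = 184.4.
P(next = AA | data) = α_{AA}/Σα = 0.1752.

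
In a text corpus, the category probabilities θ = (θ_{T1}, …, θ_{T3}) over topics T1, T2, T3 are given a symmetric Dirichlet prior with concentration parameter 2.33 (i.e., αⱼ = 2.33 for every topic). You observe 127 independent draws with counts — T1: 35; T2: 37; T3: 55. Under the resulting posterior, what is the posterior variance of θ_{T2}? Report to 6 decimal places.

0.001536

The Dirichlet prior is conjugate to the Multinomial likelihood: each posterior αⱼ = prior αⱼ + observed count nⱼ.
Posterior concentration: (37.33, 39.33, 57.33), total = 133.99.
Var[θ_j] = α_j(Σα−α_j)/((Σα)²(Σα+1)) = 39.33·94.66/(133.99²·134.99) = 0.001536.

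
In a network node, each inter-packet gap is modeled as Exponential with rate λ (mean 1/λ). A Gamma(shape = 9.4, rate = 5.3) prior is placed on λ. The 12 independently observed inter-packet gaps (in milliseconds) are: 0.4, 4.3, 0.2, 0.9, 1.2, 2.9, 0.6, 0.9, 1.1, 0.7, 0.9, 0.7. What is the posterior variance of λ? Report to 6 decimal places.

With a Gamma(shape α, rate β) prior on the exponential rate λ, the posterior after n observations with total T = Σxᵢ is Gamma(α+n, β+T).
Sum of observations T = 14.8 milliseconds; n = 12.
Posterior: Gamma(9.4+12, 5.3+14.8) = Gamma(21.4, 20.1).
Var = α/β² = 0.052969.

0.052969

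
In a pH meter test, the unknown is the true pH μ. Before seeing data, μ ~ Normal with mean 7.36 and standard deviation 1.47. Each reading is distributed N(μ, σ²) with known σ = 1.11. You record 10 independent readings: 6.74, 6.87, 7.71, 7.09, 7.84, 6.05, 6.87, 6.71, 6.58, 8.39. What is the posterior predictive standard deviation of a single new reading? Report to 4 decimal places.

For Normal data with known variance σ², a Normal(μ₀, σ₀²) prior on μ is conjugate. Posterior precision = 1/σ₀² + n/σ²; posterior mean is the precision-weighted average of μ₀ and x̄.
σ₀² = 1.47² = 2.1609, σ² = 1.11² = 1.2321; σ² + n·σ₀² = 1.2321 + 10·2.1609 = 22.8411.
Posterior precision = 1/σ₀² + n/σ² = 1/2.1609 + 10/1.2321 = (σ² + n·σ₀²)/(σ₀²σ²) = 22.8411/(2.1609·1.2321); posterior variance σₙ² = σ₀²σ²/(σ² + n·σ₀²) = 2.1609·1.2321/22.8411 = 0.116564.
Predictive variance for one new observation = σₙ² + σ² = 2.1609·1.2321/22.8411 + 1.2321 = σ²·(σ₀² + 22.8411)/22.8411 = 1.2321·25.002/22.8411 = 1.348664; SD = √(1.2321·25.002/22.8411) = 1.1613.

1.1613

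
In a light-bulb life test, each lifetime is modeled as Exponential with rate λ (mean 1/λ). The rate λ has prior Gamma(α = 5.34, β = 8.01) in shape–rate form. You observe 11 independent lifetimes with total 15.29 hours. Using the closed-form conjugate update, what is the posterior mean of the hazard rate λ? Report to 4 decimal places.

0.7013

With a Gamma(shape α, rate β) prior on the exponential rate λ, the posterior after n observations with total T = Σxᵢ is Gamma(α+n, β+T).
Posterior: Gamma(5.34+11, 8.01+15.29) = Gamma(16.34, 23.30).
Posterior mean of λ = α/β = 16.34/23.30 = 0.7013.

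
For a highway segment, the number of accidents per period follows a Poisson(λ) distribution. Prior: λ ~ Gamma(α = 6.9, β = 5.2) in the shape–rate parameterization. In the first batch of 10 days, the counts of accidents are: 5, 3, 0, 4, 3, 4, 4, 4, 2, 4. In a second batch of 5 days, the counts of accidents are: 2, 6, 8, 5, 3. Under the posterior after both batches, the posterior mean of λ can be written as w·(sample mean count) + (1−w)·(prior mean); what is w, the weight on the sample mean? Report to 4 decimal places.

With a Gamma(shape α, rate β) prior, the Poisson likelihood is conjugate: the posterior is Gamma(α + ΣXᵢ, β + n).
Total number of days: n = 10 + 5 = 15.
Posterior mean = (α₀+S)/(β₀+n) = [n/(β₀+n)]·(S/n) + [β₀/(β₀+n)]·(α₀/β₀), so only n and β₀ enter the weight.
Weight on data w = n/(β₀+n) = 15/(5.2+15) = 15/20.2 = 0.7426.

0.7426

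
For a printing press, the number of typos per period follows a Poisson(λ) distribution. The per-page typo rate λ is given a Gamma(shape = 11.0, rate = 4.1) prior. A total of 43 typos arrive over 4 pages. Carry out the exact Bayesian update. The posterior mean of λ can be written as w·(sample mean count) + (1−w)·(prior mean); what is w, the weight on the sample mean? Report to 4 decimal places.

0.4938

With a Gamma(shape α, rate β) prior, the Poisson likelihood is conjugate: the posterior is Gamma(α + ΣXᵢ, β + n).
Posterior mean = (α₀+S)/(β₀+n) = [n/(β₀+n)]·(S/n) + [β₀/(β₀+n)]·(α₀/β₀), so only n and β₀ enter the weight.
Weight on data w = n/(β₀+n) = 4/(4.1+4) = 4/8.1 = 0.4938.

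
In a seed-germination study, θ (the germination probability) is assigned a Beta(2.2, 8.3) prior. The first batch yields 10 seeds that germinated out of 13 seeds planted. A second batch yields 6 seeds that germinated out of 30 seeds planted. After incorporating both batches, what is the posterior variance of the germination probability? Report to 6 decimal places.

The Beta prior is conjugate to a Binomial/Bernoulli likelihood; the update adds successes to α and failures to β.
After batch 1: Beta(2.2+10, 8.3+3) = Beta(12.2, 11.3).
After batch 2: Beta(12.2+6, 11.3+24) = Beta(18.2, 35.3).
Var = αβ/((α+β)²(α+β+1)) = 18.2·35.3/(53.5²·54.5) = 0.004119.

0.004119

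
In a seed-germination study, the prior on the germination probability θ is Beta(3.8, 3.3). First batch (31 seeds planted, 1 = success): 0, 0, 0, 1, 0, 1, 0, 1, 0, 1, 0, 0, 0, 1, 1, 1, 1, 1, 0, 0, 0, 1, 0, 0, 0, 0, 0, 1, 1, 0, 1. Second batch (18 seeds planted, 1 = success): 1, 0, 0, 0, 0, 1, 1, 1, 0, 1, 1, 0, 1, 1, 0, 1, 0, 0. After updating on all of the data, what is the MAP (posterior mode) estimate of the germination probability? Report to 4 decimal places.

0.4584

The Beta prior is conjugate to a Binomial/Bernoulli likelihood; the update adds successes to α and failures to β.
After batch 1: Beta(3.8+13, 3.3+18) = Beta(16.8, 21.3).
After batch 2: Beta(16.8+9, 21.3+9) = Beta(25.8, 30.3).
Mode of Beta(a,b) for a,b>1 is (a−1)/(a+b−2) = 24.8/54.1 = 0.4584.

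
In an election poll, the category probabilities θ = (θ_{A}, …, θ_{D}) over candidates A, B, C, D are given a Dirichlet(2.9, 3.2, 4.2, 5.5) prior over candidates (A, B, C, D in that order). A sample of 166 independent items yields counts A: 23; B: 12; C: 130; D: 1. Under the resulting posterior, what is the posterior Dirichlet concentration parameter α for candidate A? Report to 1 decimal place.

The Dirichlet prior is conjugate to the Multinomial likelihood: each posterior αⱼ = prior αⱼ + observed count nⱼ.
Posterior concentration: (25.9, 15.2, 134.2, 6.5), total = 181.8.
α_{A} = 2.9 + 23 = 25.9.

25.9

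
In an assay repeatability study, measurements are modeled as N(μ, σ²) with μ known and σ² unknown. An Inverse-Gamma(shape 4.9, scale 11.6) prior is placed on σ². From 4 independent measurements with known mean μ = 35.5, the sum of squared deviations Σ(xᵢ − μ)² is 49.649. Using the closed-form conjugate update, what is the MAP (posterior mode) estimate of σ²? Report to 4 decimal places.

4.6107

With known mean μ and an Inverse-Gamma(α, β) prior on σ², the Normal likelihood is conjugate: posterior is Inv-Gamma(α + n/2, β + Σ(xᵢ−μ)²/2).
Posterior: Inv-Gamma(4.9 + 4/2, 11.6 + 49.649/2) = Inv-Gamma(6.90, 36.4245).
Mode = β/(α+1) = 36.4245/7.90 = 4.6107.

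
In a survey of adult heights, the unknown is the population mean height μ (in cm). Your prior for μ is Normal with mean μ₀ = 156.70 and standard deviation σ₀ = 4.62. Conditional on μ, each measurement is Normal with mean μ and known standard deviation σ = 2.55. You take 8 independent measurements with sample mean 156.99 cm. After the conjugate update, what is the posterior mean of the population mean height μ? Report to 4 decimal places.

For Normal data with known variance σ², a Normal(μ₀, σ₀²) prior on μ is conjugate. Posterior precision = 1/σ₀² + n/σ²; posterior mean is the precision-weighted average of μ₀ and x̄.
n·x̄ = 8·156.99 = 1255.92.
σ₀² = 4.62² = 21.3444, σ² = 2.55² = 6.5025; σ² + n·σ₀² = 6.5025 + 8·21.3444 = 177.2577.
Posterior mean = (μ₀/σ₀² + n·x̄/σ²)/(1/σ₀² + n/σ²) = (σ²·μ₀ + σ₀²·n·x̄)/(σ² + n·σ₀²) = (6.5025·156.70 + 21.3444·1255.92)/177.2577 = 27825.800598/177.2577 = 156.9794.

156.9794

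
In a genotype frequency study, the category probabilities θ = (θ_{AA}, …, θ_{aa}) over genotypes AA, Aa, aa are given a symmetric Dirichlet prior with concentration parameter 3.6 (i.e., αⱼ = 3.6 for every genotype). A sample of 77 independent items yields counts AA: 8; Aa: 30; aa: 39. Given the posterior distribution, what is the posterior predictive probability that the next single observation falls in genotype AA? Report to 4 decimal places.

0.1321

The Dirichlet prior is conjugate to the Multinomial likelihood: each posterior αⱼ = prior αⱼ + observed count nⱼ.
Posterior concentration: (11.6, 33.6, 42.6), total = 87.8.
P(next = AA | data) = α_{AA}/Σα = 0.1321.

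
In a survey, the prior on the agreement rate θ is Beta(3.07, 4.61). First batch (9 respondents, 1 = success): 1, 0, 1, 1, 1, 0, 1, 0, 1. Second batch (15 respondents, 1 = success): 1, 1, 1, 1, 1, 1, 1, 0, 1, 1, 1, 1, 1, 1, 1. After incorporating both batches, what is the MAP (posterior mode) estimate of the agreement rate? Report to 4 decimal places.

The Beta prior is conjugate to a Binomial/Bernoulli likelihood; the update adds successes to α and failures to β.
After batch 1: Beta(3.07+6, 4.61+3) = Beta(9.07, 7.61).
After batch 2: Beta(9.07+14, 7.61+1) = Beta(23.07, 8.61).
Mode of Beta(a,b) for a,b>1 is (a−1)/(a+b−2) = 22.07/29.68 = 0.7436.

0.7436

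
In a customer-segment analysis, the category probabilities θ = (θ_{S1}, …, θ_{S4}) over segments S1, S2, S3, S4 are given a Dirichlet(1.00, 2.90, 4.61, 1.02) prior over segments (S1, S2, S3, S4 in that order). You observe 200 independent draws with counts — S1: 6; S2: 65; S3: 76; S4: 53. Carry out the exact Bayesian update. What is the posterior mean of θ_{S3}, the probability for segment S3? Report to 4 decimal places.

0.3847

The Dirichlet prior is conjugate to the Multinomial likelihood: each posterior αⱼ = prior αⱼ + observed count nⱼ.
Posterior concentration: (7.00, 67.90, 80.61, 54.02), total = 209.53.
E[θ_{S3}|data] = α_{S3}/Σα = 80.61/209.53 = 0.3847.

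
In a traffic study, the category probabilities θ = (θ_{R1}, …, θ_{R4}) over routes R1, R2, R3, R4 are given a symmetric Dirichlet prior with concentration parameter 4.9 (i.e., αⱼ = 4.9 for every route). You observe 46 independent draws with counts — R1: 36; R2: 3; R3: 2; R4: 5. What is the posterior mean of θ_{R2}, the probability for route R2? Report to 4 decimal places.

0.1204

The Dirichlet prior is conjugate to the Multinomial likelihood: each posterior αⱼ = prior αⱼ + observed count nⱼ.
Posterior concentration: (40.9, 7.9, 6.9, 9.9), total = 65.6.
E[θ_{R2}|data] = α_{R2}/Σα = 7.9/65.6 = 0.1204.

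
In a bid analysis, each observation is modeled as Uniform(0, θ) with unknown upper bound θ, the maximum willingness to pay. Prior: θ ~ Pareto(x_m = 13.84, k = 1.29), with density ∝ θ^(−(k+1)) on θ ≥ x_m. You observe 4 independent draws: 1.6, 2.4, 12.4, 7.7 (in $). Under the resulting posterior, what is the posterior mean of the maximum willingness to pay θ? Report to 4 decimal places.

17.0661

A Pareto(scale x_m, shape k) prior on the upper bound θ of Uniform(0, θ) is conjugate: posterior is Pareto(max(x_m, max xᵢ), k + n).
Sample maximum = 12.4; prior scale x_m = 13.84 → posterior scale = max = 13.84.
Posterior shape = 1.29 + 4 = 5.29.
E[θ|data] = k·x_m/(k−1) = 5.29·13.84/4.29 = 17.0661.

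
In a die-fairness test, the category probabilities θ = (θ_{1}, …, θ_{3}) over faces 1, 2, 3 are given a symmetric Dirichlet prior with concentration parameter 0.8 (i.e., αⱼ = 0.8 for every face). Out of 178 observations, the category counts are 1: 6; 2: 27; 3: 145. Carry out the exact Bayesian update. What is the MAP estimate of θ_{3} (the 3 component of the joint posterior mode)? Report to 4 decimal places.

The Dirichlet prior is conjugate to the Multinomial likelihood: each posterior αⱼ = prior αⱼ + observed count nⱼ.
Posterior concentration: (6.8, 27.8, 145.8), total = 180.4.
Joint mode component: (α_{3}−1)/(Σα−K) = 144.8/177.4 = 0.8162.

0.8162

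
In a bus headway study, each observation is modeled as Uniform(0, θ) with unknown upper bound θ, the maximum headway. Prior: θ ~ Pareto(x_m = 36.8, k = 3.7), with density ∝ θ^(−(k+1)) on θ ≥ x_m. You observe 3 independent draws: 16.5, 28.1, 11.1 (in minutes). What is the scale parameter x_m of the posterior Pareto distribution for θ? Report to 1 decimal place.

A Pareto(scale x_m, shape k) prior on the upper bound θ of Uniform(0, θ) is conjugate: posterior is Pareto(max(x_m, max xᵢ), k + n).
Sample maximum = 28.1; prior scale x_m = 36.8 → posterior scale = max = 36.8.
Posterior shape = 3.7 + 3 = 6.7.
Posterior scale x_m = 36.8.

36.8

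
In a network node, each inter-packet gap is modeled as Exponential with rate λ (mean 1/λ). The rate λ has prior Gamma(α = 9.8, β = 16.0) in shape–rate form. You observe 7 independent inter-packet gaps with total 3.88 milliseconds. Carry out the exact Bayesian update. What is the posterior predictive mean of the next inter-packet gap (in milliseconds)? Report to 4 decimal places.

With a Gamma(shape α, rate β) prior on the exponential rate λ, the posterior after n observations with total T = Σxᵢ is Gamma(α+n, β+T).
Posterior: Gamma(9.8+7, 16.0+3.88) = Gamma(16.8, 19.88).
The predictive distribution for the next observation is Lomax; its mean is β/(α−1) = 19.88/15.8 = 1.2582.

1.2582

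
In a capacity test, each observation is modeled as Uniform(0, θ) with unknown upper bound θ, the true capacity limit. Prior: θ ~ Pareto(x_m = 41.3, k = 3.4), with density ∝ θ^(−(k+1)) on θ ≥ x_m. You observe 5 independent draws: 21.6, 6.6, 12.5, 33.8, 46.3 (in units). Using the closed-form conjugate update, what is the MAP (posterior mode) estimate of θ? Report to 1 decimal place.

A Pareto(scale x_m, shape k) prior on the upper bound θ of Uniform(0, θ) is conjugate: posterior is Pareto(max(x_m, max xᵢ), k + n).
Sample maximum = 46.3; prior scale x_m = 41.3 → posterior scale = max = 46.3.
Posterior shape = 3.4 + 5 = 8.4.
The Pareto density is decreasing on [x_m, ∞), so the mode is x_m = 46.3.

46.3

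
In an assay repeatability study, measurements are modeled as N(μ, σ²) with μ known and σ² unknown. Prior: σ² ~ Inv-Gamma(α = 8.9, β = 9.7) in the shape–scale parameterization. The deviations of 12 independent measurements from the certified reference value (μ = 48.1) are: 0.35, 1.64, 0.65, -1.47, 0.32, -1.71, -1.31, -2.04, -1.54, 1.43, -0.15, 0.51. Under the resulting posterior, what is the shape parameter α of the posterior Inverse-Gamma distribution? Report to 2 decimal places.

14.90

With known mean μ and an Inverse-Gamma(α, β) prior on σ², the Normal likelihood is conjugate: posterior is Inv-Gamma(α + n/2, β + Σ(xᵢ−μ)²/2).
Σ(xᵢ−μ)² = (0.35)² + (1.64)² + (0.65)² + (-1.47)² + (0.32)² + (-1.71)² + (-1.31)² + (-2.04)² + (-1.54)² + (1.43)² + (-0.15)² + (0.51)² = 18.9988.
Posterior: Inv-Gamma(8.9 + 12/2, 9.7 + 18.9988/2) = Inv-Gamma(14.90, 19.19940).
Posterior α = 14.90.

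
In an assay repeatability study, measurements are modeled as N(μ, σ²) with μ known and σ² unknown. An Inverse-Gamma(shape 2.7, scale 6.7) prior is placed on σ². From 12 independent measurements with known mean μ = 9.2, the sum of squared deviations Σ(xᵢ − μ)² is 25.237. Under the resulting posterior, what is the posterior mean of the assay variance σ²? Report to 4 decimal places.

2.5089

With known mean μ and an Inverse-Gamma(α, β) prior on σ², the Normal likelihood is conjugate: posterior is Inv-Gamma(α + n/2, β + Σ(xᵢ−μ)²/2).
Posterior: Inv-Gamma(2.7 + 12/2, 6.7 + 25.237/2) = Inv-Gamma(8.70, 19.3185).
E[σ²|data] = β/(α−1) = 19.3185/7.70 = 2.5089.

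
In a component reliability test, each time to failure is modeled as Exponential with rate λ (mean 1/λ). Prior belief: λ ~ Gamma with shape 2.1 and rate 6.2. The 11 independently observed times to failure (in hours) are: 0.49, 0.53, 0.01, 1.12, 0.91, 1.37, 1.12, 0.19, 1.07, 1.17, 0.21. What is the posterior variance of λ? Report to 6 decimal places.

With a Gamma(shape α, rate β) prior on the exponential rate λ, the posterior after n observations with total T = Σxᵢ is Gamma(α+n, β+T).
Sum of observations T = 8.19 hours; n = 11.
Posterior: Gamma(2.1+11, 6.2+8.19) = Gamma(13.1, 14.39).
Var = α/β² = 0.063263.

0.063263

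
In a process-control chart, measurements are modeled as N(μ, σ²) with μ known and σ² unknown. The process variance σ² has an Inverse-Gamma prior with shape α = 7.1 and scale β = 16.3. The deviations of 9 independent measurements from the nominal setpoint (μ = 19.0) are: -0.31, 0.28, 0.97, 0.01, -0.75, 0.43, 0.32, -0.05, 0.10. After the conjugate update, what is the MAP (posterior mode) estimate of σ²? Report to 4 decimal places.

1.3721

With known mean μ and an Inverse-Gamma(α, β) prior on σ², the Normal likelihood is conjugate: posterior is Inv-Gamma(α + n/2, β + Σ(xᵢ−μ)²/2).
Σ(xᵢ−μ)² = (-0.31)² + (0.28)² + (0.97)² + (0.01)² + (-0.75)² + (0.43)² + (0.32)² + (-0.05)² + (0.10)² = 1.9778.
Posterior: Inv-Gamma(7.1 + 9/2, 16.3 + 1.9778/2) = Inv-Gamma(11.60, 17.28890).
Mode = β/(α+1) = 17.28890/12.60 = 1.3721.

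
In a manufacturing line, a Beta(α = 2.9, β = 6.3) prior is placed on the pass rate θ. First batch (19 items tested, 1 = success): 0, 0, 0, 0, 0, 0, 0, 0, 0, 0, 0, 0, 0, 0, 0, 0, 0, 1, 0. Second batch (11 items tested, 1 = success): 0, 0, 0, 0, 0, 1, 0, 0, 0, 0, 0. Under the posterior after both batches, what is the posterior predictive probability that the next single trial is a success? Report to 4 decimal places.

The Beta prior is conjugate to a Binomial/Bernoulli likelihood; the update adds successes to α and failures to β.
After batch 1: Beta(2.9+1, 6.3+18) = Beta(3.9, 24.3).
After batch 2: Beta(3.9+1, 24.3+10) = Beta(4.9, 34.3).
For a single future Bernoulli trial, P(success | data) = α/(α+β) = 0.1250.

0.1250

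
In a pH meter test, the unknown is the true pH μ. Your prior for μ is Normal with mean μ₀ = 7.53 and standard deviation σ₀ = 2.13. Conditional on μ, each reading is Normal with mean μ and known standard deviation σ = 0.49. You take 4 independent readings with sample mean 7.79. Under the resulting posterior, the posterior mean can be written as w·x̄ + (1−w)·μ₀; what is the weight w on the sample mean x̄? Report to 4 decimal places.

For Normal data with known variance σ², a Normal(μ₀, σ₀²) prior on μ is conjugate. Posterior precision = 1/σ₀² + n/σ²; posterior mean is the precision-weighted average of μ₀ and x̄.
σ₀² = 2.13² = 4.5369, σ² = 0.49² = 0.2401. Prior precision 1/σ₀² = 1/4.5369; data precision n/σ² = 4/0.2401.
w = (n/σ²)/(1/σ₀² + n/σ²) = n·σ₀²/(σ² + n·σ₀²) = 4·4.5369/(0.2401 + 4·4.5369) = 18.1476/18.3877 = 0.9869.

0.9869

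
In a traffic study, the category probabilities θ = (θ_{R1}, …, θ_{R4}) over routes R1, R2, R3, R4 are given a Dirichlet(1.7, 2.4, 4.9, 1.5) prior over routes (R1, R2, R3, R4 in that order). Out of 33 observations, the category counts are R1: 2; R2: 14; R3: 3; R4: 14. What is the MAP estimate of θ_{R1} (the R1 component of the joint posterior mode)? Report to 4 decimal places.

0.0684

The Dirichlet prior is conjugate to the Multinomial likelihood: each posterior αⱼ = prior αⱼ + observed count nⱼ.
Posterior concentration: (3.7, 16.4, 7.9, 15.5), total = 43.5.
Joint mode component: (α_{R1}−1)/(Σα−K) = 2.7/39.5 = 0.0684.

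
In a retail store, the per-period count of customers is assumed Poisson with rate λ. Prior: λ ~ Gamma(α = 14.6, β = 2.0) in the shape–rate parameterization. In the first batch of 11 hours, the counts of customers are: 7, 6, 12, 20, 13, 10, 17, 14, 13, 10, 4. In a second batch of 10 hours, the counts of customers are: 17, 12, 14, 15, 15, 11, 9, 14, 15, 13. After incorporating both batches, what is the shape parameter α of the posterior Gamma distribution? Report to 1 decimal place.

With a Gamma(shape α, rate β) prior, the Poisson likelihood is conjugate: the posterior is Gamma(α + ΣXᵢ, β + n).
Batch 1: sum of counts S = 126 over n = 11 hours.
After batch 1: Gamma(α+S, β+n) = Gamma(14.6+126, 2.0+11) = Gamma(140.6, 13.0).
Batch 2: sum of counts S = 135 over n = 10 hours.
After batch 2: Gamma(α+S, β+n) = Gamma(140.6+135, 13.0+10) = Gamma(275.6, 23.0).
Posterior α = 275.6.

275.6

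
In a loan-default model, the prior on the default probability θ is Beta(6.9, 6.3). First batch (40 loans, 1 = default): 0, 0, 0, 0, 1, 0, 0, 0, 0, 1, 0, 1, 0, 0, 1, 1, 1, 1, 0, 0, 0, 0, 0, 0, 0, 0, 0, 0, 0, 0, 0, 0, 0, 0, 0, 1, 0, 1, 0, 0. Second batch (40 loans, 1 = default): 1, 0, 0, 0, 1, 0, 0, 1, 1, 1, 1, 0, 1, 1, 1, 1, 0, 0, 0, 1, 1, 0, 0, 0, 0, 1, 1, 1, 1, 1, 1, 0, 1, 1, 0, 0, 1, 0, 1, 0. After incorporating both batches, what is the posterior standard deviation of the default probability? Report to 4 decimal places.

The Beta prior is conjugate to a Binomial/Bernoulli likelihood; the update adds successes to α and failures to β.
After batch 1: Beta(6.9+9, 6.3+31) = Beta(15.9, 37.3).
After batch 2: Beta(15.9+22, 37.3+18) = Beta(37.9, 55.3).
Var = αβ/((α+β)²(α+β+1)) = 37.9·55.3/(93.2²·94.2) = 0.00256142; SD = √0.00256142 = 0.0506.

0.0506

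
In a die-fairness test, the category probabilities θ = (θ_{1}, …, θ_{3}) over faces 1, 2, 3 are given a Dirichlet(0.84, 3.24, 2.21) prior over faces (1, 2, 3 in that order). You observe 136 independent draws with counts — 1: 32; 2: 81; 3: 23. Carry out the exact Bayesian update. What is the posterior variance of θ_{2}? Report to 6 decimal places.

The Dirichlet prior is conjugate to the Multinomial likelihood: each posterior αⱼ = prior αⱼ + observed count nⱼ.
Posterior concentration: (32.84, 84.24, 25.21), total = 142.29.
Var[θ_j] = α_j(Σα−α_j)/((Σα)²(Σα+1)) = 84.24·58.05/(142.29²·143.29) = 0.001686.

0.001686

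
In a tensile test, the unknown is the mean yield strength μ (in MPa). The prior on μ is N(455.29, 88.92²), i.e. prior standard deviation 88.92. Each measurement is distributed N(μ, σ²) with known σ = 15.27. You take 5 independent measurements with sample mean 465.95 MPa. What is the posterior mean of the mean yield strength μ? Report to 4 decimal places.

465.8875

For Normal data with known variance σ², a Normal(μ₀, σ₀²) prior on μ is conjugate. Posterior precision = 1/σ₀² + n/σ²; posterior mean is the precision-weighted average of μ₀ and x̄.
n·x̄ = 5·465.95 = 2329.75.
σ₀² = 88.92² = 7906.7664, σ² = 15.27² = 233.1729; σ² + n·σ₀² = 233.1729 + 5·7906.7664 = 39767.0049.
Posterior mean = (μ₀/σ₀² + n·x̄/σ²)/(1/σ₀² + n/σ²) = (σ²·μ₀ + σ₀²·n·x̄)/(σ² + n·σ₀²) = (233.1729·455.29 + 7906.7664·2329.75)/39767.0049 = 18526950.310041/39767.0049 = 465.8875.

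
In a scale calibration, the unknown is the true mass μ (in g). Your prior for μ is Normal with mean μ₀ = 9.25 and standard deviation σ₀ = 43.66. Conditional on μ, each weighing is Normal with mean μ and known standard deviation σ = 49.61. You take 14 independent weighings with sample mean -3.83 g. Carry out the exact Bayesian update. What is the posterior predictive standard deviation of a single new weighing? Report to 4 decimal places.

For Normal data with known variance σ², a Normal(μ₀, σ₀²) prior on μ is conjugate. Posterior precision = 1/σ₀² + n/σ²; posterior mean is the precision-weighted average of μ₀ and x̄.
σ₀² = 43.66² = 1906.1956, σ² = 49.61² = 2461.1521; σ² + n·σ₀² = 2461.1521 + 14·1906.1956 = 29147.8905.
Posterior precision = 1/σ₀² + n/σ² = 1/1906.1956 + 14/2461.1521 = (σ² + n·σ₀²)/(σ₀²σ²) = 29147.8905/(1906.1956·2461.1521); posterior variance σₙ² = σ₀²σ²/(σ² + n·σ₀²) = 1906.1956·2461.1521/29147.8905 = 160.952893.
Predictive variance for one new observation = σₙ² + σ² = 1906.1956·2461.1521/29147.8905 + 2461.1521 = σ²·(σ₀² + 29147.8905)/29147.8905 = 2461.1521·31054.0861/29147.8905 = 2622.104993; SD = √(2461.1521·31054.0861/29147.8905) = 51.2065.

51.2065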